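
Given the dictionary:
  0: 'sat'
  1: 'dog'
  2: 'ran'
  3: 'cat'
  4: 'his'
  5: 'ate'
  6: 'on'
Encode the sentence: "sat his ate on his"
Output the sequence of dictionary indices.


Look up each word in the dictionary:
  'sat' -> 0
  'his' -> 4
  'ate' -> 5
  'on' -> 6
  'his' -> 4

Encoded: [0, 4, 5, 6, 4]


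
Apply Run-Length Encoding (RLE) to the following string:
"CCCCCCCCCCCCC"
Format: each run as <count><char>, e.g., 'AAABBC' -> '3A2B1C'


Scanning runs left to right:
  i=0: run of 'C' x 13 -> '13C'

RLE = 13C


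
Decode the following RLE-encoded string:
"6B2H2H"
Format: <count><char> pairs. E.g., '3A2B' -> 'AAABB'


Expanding each <count><char> pair:
  6B -> 'BBBBBB'
  2H -> 'HH'
  2H -> 'HH'

Decoded = BBBBBBHHHH


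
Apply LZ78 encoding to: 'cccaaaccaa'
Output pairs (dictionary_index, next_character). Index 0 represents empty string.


LZ78 encoding steps:
Dictionary: {0: ''}
Step 1: w='' (idx 0), next='c' -> output (0, 'c'), add 'c' as idx 1
Step 2: w='c' (idx 1), next='c' -> output (1, 'c'), add 'cc' as idx 2
Step 3: w='' (idx 0), next='a' -> output (0, 'a'), add 'a' as idx 3
Step 4: w='a' (idx 3), next='a' -> output (3, 'a'), add 'aa' as idx 4
Step 5: w='cc' (idx 2), next='a' -> output (2, 'a'), add 'cca' as idx 5
Step 6: w='a' (idx 3), end of input -> output (3, '')


Encoded: [(0, 'c'), (1, 'c'), (0, 'a'), (3, 'a'), (2, 'a'), (3, '')]


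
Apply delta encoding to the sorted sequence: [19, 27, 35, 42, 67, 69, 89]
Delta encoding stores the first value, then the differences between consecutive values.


First value: 19
Deltas:
  27 - 19 = 8
  35 - 27 = 8
  42 - 35 = 7
  67 - 42 = 25
  69 - 67 = 2
  89 - 69 = 20


Delta encoded: [19, 8, 8, 7, 25, 2, 20]


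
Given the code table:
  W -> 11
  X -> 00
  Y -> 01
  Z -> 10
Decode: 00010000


Decoding:
00 -> X
01 -> Y
00 -> X
00 -> X


Result: XYXX


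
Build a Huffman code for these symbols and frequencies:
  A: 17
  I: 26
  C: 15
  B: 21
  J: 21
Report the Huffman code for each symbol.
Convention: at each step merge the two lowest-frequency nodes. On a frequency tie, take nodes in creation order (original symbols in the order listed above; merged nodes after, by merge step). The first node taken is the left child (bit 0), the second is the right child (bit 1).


Huffman tree construction:
Step 1: Merge C(15) + A(17) = 32
Step 2: Merge B(21) + J(21) = 42
Step 3: Merge I(26) + (C+A)(32) = 58
Step 4: Merge (B+J)(42) + (I+(C+A))(58) = 100
Read each symbol's code off the tree from the root (left child = 0, right child = 1).

Codes:
  A: 111 (length 3)
  I: 10 (length 2)
  C: 110 (length 3)
  B: 00 (length 2)
  J: 01 (length 2)
Average code length: 232/100 = 2.3200 bits/symbol


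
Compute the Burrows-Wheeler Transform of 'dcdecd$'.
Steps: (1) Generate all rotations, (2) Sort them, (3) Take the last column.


Rotations (sorted):
  0: $dcdecd -> last char: d
  1: cd$dcde -> last char: e
  2: cdecd$d -> last char: d
  3: d$dcdec -> last char: c
  4: dcdecd$ -> last char: $
  5: decd$dc -> last char: c
  6: ecd$dcd -> last char: d


BWT = dedc$cd


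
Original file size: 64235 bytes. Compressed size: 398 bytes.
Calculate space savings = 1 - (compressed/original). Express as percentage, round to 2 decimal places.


ratio = compressed/original = 398/64235 = 0.006196
savings = 1 - ratio = 1 - 0.006196 = 0.993804
as a percentage: 0.993804 * 100 = 99.38%

Space savings = 1 - 398/64235 = 99.38%


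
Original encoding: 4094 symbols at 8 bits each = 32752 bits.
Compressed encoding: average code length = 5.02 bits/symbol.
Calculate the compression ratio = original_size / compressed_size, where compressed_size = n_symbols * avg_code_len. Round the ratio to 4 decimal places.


original_size = n_symbols * orig_bits = 4094 * 8 = 32752 bits
compressed_size = n_symbols * avg_code_len = 4094 * 5.02 = 20551.88 bits
ratio = original_size / compressed_size = 32752 / 20551.88 = 1.5936

Compression ratio = 1.5936


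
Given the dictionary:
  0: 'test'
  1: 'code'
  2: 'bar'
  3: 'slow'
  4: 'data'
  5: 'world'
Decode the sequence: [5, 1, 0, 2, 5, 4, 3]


Look up each index in the dictionary:
  5 -> 'world'
  1 -> 'code'
  0 -> 'test'
  2 -> 'bar'
  5 -> 'world'
  4 -> 'data'
  3 -> 'slow'

Decoded: "world code test bar world data slow"


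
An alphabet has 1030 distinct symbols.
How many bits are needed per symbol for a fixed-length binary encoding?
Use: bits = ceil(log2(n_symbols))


log2(1030) = 10.0084
Bracket: 2^10 = 1024 < 1030 <= 2^11 = 2048
So ceil(log2(1030)) = 11

bits = ceil(log2(1030)) = ceil(10.0084) = 11 bits


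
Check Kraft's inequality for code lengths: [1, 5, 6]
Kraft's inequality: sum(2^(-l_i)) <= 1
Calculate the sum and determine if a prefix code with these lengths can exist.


Sum = 2^(-1) + 2^(-5) + 2^(-6)
    = 0.5 + 0.03125 + 0.015625
    = 35/64 = 0.546875
Since 0.546875 <= 1, Kraft's inequality IS satisfied.
A prefix code with these lengths CAN exist.

Kraft sum = 0.546875. Satisfied.


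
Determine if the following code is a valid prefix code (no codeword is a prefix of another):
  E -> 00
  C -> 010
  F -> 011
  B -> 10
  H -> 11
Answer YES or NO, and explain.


Checking each pair (does one codeword prefix another?):
  E='00' vs C='010': no prefix
  E='00' vs F='011': no prefix
  E='00' vs B='10': no prefix
  E='00' vs H='11': no prefix
  C='010' vs E='00': no prefix
  C='010' vs F='011': no prefix
  C='010' vs B='10': no prefix
  C='010' vs H='11': no prefix
  F='011' vs E='00': no prefix
  F='011' vs C='010': no prefix
  F='011' vs B='10': no prefix
  F='011' vs H='11': no prefix
  B='10' vs E='00': no prefix
  B='10' vs C='010': no prefix
  B='10' vs F='011': no prefix
  B='10' vs H='11': no prefix
  H='11' vs E='00': no prefix
  H='11' vs C='010': no prefix
  H='11' vs F='011': no prefix
  H='11' vs B='10': no prefix
No violation found over all pairs.

YES -- this is a valid prefix code. No codeword is a prefix of any other codeword.


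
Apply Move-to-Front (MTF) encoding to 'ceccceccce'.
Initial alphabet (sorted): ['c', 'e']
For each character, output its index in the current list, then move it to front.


MTF encoding:
'c': index 0 in ['c', 'e'] -> ['c', 'e']
'e': index 1 in ['c', 'e'] -> ['e', 'c']
'c': index 1 in ['e', 'c'] -> ['c', 'e']
'c': index 0 in ['c', 'e'] -> ['c', 'e']
'c': index 0 in ['c', 'e'] -> ['c', 'e']
'e': index 1 in ['c', 'e'] -> ['e', 'c']
'c': index 1 in ['e', 'c'] -> ['c', 'e']
'c': index 0 in ['c', 'e'] -> ['c', 'e']
'c': index 0 in ['c', 'e'] -> ['c', 'e']
'e': index 1 in ['c', 'e'] -> ['e', 'c']


Output: [0, 1, 1, 0, 0, 1, 1, 0, 0, 1]


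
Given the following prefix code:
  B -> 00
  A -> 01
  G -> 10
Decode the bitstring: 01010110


Decoding step by step:
Bits 01 -> A
Bits 01 -> A
Bits 01 -> A
Bits 10 -> G


Decoded message: AAAG


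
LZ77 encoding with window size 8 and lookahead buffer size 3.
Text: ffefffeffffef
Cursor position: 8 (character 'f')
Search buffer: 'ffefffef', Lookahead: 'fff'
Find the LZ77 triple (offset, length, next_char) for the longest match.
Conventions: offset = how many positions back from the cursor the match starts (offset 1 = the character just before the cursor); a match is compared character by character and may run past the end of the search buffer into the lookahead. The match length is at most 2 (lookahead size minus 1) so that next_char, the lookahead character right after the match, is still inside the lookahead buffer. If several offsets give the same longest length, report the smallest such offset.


Try each offset into the search buffer:
  offset=1 (pos 7, char 'f'): match length 2
  offset=2 (pos 6, char 'e'): match length 0
  offset=3 (pos 5, char 'f'): match length 1
  offset=4 (pos 4, char 'f'): match length 2
  offset=5 (pos 3, char 'f'): match length 2
  offset=6 (pos 2, char 'e'): match length 0
  offset=7 (pos 1, char 'f'): match length 1
  offset=8 (pos 0, char 'f'): match length 2
Longest match has length 2, found at offsets 1, 4, 5, 8; take the smallest, offset 1.
next_char = character at position 8 + 2 = 10 -> 'f'

Best match: offset=1, length=2 (matching 'ff' starting at position 7)
LZ77 triple: (1, 2, 'f')


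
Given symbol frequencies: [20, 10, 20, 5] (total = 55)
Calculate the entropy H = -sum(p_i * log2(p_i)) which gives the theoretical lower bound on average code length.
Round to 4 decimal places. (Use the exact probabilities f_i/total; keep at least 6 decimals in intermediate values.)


Per-symbol terms -p_i * log2(p_i) with p_i = f_i/55:
  p = 20/55 = 0.363636: log2(p) = -1.459432, -p*log2(p) = 0.530702
  p = 10/55 = 0.181818: log2(p) = -2.459432, -p*log2(p) = 0.447169
  p = 20/55 = 0.363636: log2(p) = -1.459432, -p*log2(p) = 0.530702
  p = 5/55 = 0.090909: log2(p) = -3.459432, -p*log2(p) = 0.314494
H = 0.530702 + 0.447169 + 0.530702 + 0.314494 = 1.823067

H = 1.8231 bits/symbol


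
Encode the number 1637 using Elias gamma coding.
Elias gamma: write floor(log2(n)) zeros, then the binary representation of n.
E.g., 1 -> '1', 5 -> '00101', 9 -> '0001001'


num_bits = floor(log2(1637)) + 1 = 11
leading_zeros = num_bits - 1 = 10
binary(1637) = 11001100101

Elias gamma(1637) = '0000000000' + '11001100101' = 000000000011001100101 (21 bits)


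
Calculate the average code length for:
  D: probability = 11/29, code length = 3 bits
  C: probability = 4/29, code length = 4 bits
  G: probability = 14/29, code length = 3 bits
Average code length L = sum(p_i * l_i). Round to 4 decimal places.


Weighted contributions p_i * l_i:
  D: (11/29) * 3 = 33/29
  C: (4/29) * 4 = 16/29
  G: (14/29) * 3 = 42/29
Sum = (33 + 16 + 42)/29 = 91/29

L = 91/29 = 3.1379 bits/symbol


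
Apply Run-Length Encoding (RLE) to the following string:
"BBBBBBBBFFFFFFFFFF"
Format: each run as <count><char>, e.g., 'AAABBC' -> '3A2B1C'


Scanning runs left to right:
  i=0: run of 'B' x 8 -> '8B'
  i=8: run of 'F' x 10 -> '10F'

RLE = 8B10F


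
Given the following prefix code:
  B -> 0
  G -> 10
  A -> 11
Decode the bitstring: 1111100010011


Decoding step by step:
Bits 11 -> A
Bits 11 -> A
Bits 10 -> G
Bits 0 -> B
Bits 0 -> B
Bits 10 -> G
Bits 0 -> B
Bits 11 -> A


Decoded message: AAGBBGBA


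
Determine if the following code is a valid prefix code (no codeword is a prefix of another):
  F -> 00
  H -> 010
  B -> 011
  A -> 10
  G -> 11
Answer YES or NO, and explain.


Checking each pair (does one codeword prefix another?):
  F='00' vs H='010': no prefix
  F='00' vs B='011': no prefix
  F='00' vs A='10': no prefix
  F='00' vs G='11': no prefix
  H='010' vs F='00': no prefix
  H='010' vs B='011': no prefix
  H='010' vs A='10': no prefix
  H='010' vs G='11': no prefix
  B='011' vs F='00': no prefix
  B='011' vs H='010': no prefix
  B='011' vs A='10': no prefix
  B='011' vs G='11': no prefix
  A='10' vs F='00': no prefix
  A='10' vs H='010': no prefix
  A='10' vs B='011': no prefix
  A='10' vs G='11': no prefix
  G='11' vs F='00': no prefix
  G='11' vs H='010': no prefix
  G='11' vs B='011': no prefix
  G='11' vs A='10': no prefix
No violation found over all pairs.

YES -- this is a valid prefix code. No codeword is a prefix of any other codeword.


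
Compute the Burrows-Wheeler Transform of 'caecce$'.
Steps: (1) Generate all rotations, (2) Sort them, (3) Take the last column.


Rotations (sorted):
  0: $caecce -> last char: e
  1: aecce$c -> last char: c
  2: caecce$ -> last char: $
  3: cce$cae -> last char: e
  4: ce$caec -> last char: c
  5: e$caecc -> last char: c
  6: ecce$ca -> last char: a


BWT = ec$ecca


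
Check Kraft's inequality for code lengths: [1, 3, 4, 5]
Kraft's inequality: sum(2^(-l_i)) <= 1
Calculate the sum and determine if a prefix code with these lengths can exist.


Sum = 2^(-1) + 2^(-3) + 2^(-4) + 2^(-5)
    = 0.5 + 0.125 + 0.0625 + 0.03125
    = 23/32 = 0.71875
Since 0.71875 <= 1, Kraft's inequality IS satisfied.
A prefix code with these lengths CAN exist.

Kraft sum = 0.71875. Satisfied.


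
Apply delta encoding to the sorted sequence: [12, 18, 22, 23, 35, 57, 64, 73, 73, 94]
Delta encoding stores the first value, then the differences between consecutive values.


First value: 12
Deltas:
  18 - 12 = 6
  22 - 18 = 4
  23 - 22 = 1
  35 - 23 = 12
  57 - 35 = 22
  64 - 57 = 7
  73 - 64 = 9
  73 - 73 = 0
  94 - 73 = 21


Delta encoded: [12, 6, 4, 1, 12, 22, 7, 9, 0, 21]


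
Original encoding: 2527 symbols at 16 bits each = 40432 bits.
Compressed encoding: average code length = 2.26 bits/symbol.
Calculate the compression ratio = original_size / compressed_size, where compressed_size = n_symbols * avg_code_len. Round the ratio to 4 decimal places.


original_size = n_symbols * orig_bits = 2527 * 16 = 40432 bits
compressed_size = n_symbols * avg_code_len = 2527 * 2.26 = 5711.02 bits
ratio = original_size / compressed_size = 40432 / 5711.02 = 7.0796

Compression ratio = 7.0796


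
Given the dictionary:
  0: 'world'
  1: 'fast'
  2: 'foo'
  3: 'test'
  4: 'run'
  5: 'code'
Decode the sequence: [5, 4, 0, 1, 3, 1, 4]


Look up each index in the dictionary:
  5 -> 'code'
  4 -> 'run'
  0 -> 'world'
  1 -> 'fast'
  3 -> 'test'
  1 -> 'fast'
  4 -> 'run'

Decoded: "code run world fast test fast run"


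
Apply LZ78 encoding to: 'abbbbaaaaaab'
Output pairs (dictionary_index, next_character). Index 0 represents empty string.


LZ78 encoding steps:
Dictionary: {0: ''}
Step 1: w='' (idx 0), next='a' -> output (0, 'a'), add 'a' as idx 1
Step 2: w='' (idx 0), next='b' -> output (0, 'b'), add 'b' as idx 2
Step 3: w='b' (idx 2), next='b' -> output (2, 'b'), add 'bb' as idx 3
Step 4: w='b' (idx 2), next='a' -> output (2, 'a'), add 'ba' as idx 4
Step 5: w='a' (idx 1), next='a' -> output (1, 'a'), add 'aa' as idx 5
Step 6: w='aa' (idx 5), next='a' -> output (5, 'a'), add 'aaa' as idx 6
Step 7: w='b' (idx 2), end of input -> output (2, '')


Encoded: [(0, 'a'), (0, 'b'), (2, 'b'), (2, 'a'), (1, 'a'), (5, 'a'), (2, '')]


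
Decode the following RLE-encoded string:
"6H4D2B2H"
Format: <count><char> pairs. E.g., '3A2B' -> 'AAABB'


Expanding each <count><char> pair:
  6H -> 'HHHHHH'
  4D -> 'DDDD'
  2B -> 'BB'
  2H -> 'HH'

Decoded = HHHHHHDDDDBBHH


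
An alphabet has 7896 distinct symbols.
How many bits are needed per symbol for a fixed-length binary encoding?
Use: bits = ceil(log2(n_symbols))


log2(7896) = 12.9469
Bracket: 2^12 = 4096 < 7896 <= 2^13 = 8192
So ceil(log2(7896)) = 13

bits = ceil(log2(7896)) = ceil(12.9469) = 13 bits


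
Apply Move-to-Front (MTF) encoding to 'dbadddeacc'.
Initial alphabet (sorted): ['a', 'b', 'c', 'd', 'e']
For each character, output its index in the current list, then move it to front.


MTF encoding:
'd': index 3 in ['a', 'b', 'c', 'd', 'e'] -> ['d', 'a', 'b', 'c', 'e']
'b': index 2 in ['d', 'a', 'b', 'c', 'e'] -> ['b', 'd', 'a', 'c', 'e']
'a': index 2 in ['b', 'd', 'a', 'c', 'e'] -> ['a', 'b', 'd', 'c', 'e']
'd': index 2 in ['a', 'b', 'd', 'c', 'e'] -> ['d', 'a', 'b', 'c', 'e']
'd': index 0 in ['d', 'a', 'b', 'c', 'e'] -> ['d', 'a', 'b', 'c', 'e']
'd': index 0 in ['d', 'a', 'b', 'c', 'e'] -> ['d', 'a', 'b', 'c', 'e']
'e': index 4 in ['d', 'a', 'b', 'c', 'e'] -> ['e', 'd', 'a', 'b', 'c']
'a': index 2 in ['e', 'd', 'a', 'b', 'c'] -> ['a', 'e', 'd', 'b', 'c']
'c': index 4 in ['a', 'e', 'd', 'b', 'c'] -> ['c', 'a', 'e', 'd', 'b']
'c': index 0 in ['c', 'a', 'e', 'd', 'b'] -> ['c', 'a', 'e', 'd', 'b']


Output: [3, 2, 2, 2, 0, 0, 4, 2, 4, 0]


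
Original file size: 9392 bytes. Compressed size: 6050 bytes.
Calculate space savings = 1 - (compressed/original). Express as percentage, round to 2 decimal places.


ratio = compressed/original = 6050/9392 = 0.644165
savings = 1 - ratio = 1 - 0.644165 = 0.355835
as a percentage: 0.355835 * 100 = 35.58%

Space savings = 1 - 6050/9392 = 35.58%


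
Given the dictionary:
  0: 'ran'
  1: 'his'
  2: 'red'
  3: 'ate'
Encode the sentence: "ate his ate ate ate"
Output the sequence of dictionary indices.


Look up each word in the dictionary:
  'ate' -> 3
  'his' -> 1
  'ate' -> 3
  'ate' -> 3
  'ate' -> 3

Encoded: [3, 1, 3, 3, 3]


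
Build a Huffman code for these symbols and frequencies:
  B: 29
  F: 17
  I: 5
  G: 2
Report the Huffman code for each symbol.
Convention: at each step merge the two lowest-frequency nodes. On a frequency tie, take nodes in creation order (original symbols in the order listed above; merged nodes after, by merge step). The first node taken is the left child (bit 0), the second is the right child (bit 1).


Huffman tree construction:
Step 1: Merge G(2) + I(5) = 7
Step 2: Merge (G+I)(7) + F(17) = 24
Step 3: Merge ((G+I)+F)(24) + B(29) = 53
Read each symbol's code off the tree from the root (left child = 0, right child = 1).

Codes:
  B: 1 (length 1)
  F: 01 (length 2)
  I: 001 (length 3)
  G: 000 (length 3)
Average code length: 84/53 = 1.5849 bits/symbol


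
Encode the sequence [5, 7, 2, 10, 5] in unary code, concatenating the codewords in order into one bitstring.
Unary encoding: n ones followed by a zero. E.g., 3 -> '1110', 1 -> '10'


Encode each number as n ones followed by a terminating 0:
  5 -> 111110 (6 bits)
  7 -> 11111110 (8 bits)
  2 -> 110 (3 bits)
  10 -> 11111111110 (11 bits)
  5 -> 111110 (6 bits)
Total length = 6 + 8 + 3 + 11 + 6 = 34 bits.

Unary([5, 7, 2, 10, 5]) = 1111101111111011011111111110111110 (34 bits)


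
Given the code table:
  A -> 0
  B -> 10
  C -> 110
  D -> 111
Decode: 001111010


Decoding:
0 -> A
0 -> A
111 -> D
10 -> B
10 -> B


Result: AADBB


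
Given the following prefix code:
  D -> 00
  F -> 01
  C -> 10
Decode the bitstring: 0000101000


Decoding step by step:
Bits 00 -> D
Bits 00 -> D
Bits 10 -> C
Bits 10 -> C
Bits 00 -> D


Decoded message: DDCCD


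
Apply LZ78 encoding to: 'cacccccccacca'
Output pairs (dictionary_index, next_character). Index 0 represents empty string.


LZ78 encoding steps:
Dictionary: {0: ''}
Step 1: w='' (idx 0), next='c' -> output (0, 'c'), add 'c' as idx 1
Step 2: w='' (idx 0), next='a' -> output (0, 'a'), add 'a' as idx 2
Step 3: w='c' (idx 1), next='c' -> output (1, 'c'), add 'cc' as idx 3
Step 4: w='cc' (idx 3), next='c' -> output (3, 'c'), add 'ccc' as idx 4
Step 5: w='cc' (idx 3), next='a' -> output (3, 'a'), add 'cca' as idx 5
Step 6: w='cca' (idx 5), end of input -> output (5, '')


Encoded: [(0, 'c'), (0, 'a'), (1, 'c'), (3, 'c'), (3, 'a'), (5, '')]


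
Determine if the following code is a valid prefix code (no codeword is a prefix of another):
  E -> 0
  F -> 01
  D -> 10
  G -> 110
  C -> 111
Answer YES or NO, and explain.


Checking each pair (does one codeword prefix another?):
  E='0' vs F='01': prefix -- VIOLATION

NO -- this is NOT a valid prefix code. E (0) is a prefix of F (01).


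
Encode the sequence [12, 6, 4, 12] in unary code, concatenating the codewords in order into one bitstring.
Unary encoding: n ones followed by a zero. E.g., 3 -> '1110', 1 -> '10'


Encode each number as n ones followed by a terminating 0:
  12 -> 1111111111110 (13 bits)
  6 -> 1111110 (7 bits)
  4 -> 11110 (5 bits)
  12 -> 1111111111110 (13 bits)
Total length = 13 + 7 + 5 + 13 = 38 bits.

Unary([12, 6, 4, 12]) = 11111111111101111110111101111111111110 (38 bits)


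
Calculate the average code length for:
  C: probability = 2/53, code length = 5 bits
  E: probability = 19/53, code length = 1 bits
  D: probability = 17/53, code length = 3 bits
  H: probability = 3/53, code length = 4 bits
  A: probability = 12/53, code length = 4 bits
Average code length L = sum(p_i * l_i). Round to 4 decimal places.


Weighted contributions p_i * l_i:
  C: (2/53) * 5 = 10/53
  E: (19/53) * 1 = 19/53
  D: (17/53) * 3 = 51/53
  H: (3/53) * 4 = 12/53
  A: (12/53) * 4 = 48/53
Sum = (10 + 19 + 51 + 12 + 48)/53 = 140/53

L = 140/53 = 2.6415 bits/symbol


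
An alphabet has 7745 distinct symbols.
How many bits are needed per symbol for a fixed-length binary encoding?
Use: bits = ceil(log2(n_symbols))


log2(7745) = 12.919
Bracket: 2^12 = 4096 < 7745 <= 2^13 = 8192
So ceil(log2(7745)) = 13

bits = ceil(log2(7745)) = ceil(12.919) = 13 bits


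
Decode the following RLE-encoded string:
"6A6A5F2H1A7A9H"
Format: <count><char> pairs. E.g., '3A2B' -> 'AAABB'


Expanding each <count><char> pair:
  6A -> 'AAAAAA'
  6A -> 'AAAAAA'
  5F -> 'FFFFF'
  2H -> 'HH'
  1A -> 'A'
  7A -> 'AAAAAAA'
  9H -> 'HHHHHHHHH'

Decoded = AAAAAAAAAAAAFFFFFHHAAAAAAAAHHHHHHHHH


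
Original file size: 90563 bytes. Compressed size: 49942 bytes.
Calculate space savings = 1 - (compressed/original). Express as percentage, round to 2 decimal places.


ratio = compressed/original = 49942/90563 = 0.551461
savings = 1 - ratio = 1 - 0.551461 = 0.448539
as a percentage: 0.448539 * 100 = 44.85%

Space savings = 1 - 49942/90563 = 44.85%


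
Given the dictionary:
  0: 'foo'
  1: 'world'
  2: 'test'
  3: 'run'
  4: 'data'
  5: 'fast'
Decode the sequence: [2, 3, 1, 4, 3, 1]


Look up each index in the dictionary:
  2 -> 'test'
  3 -> 'run'
  1 -> 'world'
  4 -> 'data'
  3 -> 'run'
  1 -> 'world'

Decoded: "test run world data run world"


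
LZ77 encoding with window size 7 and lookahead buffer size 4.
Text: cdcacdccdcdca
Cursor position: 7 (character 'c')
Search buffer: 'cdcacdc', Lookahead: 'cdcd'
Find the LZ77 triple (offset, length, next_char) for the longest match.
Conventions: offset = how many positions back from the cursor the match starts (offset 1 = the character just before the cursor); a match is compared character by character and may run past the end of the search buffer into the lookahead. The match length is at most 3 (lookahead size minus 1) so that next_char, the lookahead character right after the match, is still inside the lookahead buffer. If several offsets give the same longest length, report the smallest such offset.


Try each offset into the search buffer:
  offset=1 (pos 6, char 'c'): match length 1
  offset=2 (pos 5, char 'd'): match length 0
  offset=3 (pos 4, char 'c'): match length 3
  offset=4 (pos 3, char 'a'): match length 0
  offset=5 (pos 2, char 'c'): match length 1
  offset=6 (pos 1, char 'd'): match length 0
  offset=7 (pos 0, char 'c'): match length 3
Longest match has length 3, found at offsets 3, 7; take the smallest, offset 3.
next_char = character at position 7 + 3 = 10 -> 'd'

Best match: offset=3, length=3 (matching 'cdc' starting at position 4)
LZ77 triple: (3, 3, 'd')


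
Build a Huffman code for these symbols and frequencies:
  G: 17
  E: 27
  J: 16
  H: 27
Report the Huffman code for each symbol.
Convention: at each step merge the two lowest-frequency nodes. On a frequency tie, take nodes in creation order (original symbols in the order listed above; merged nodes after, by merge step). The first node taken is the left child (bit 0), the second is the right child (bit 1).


Huffman tree construction:
Step 1: Merge J(16) + G(17) = 33
Step 2: Merge E(27) + H(27) = 54
Step 3: Merge (J+G)(33) + (E+H)(54) = 87
Read each symbol's code off the tree from the root (left child = 0, right child = 1).

Codes:
  G: 01 (length 2)
  E: 10 (length 2)
  J: 00 (length 2)
  H: 11 (length 2)
Average code length: 174/87 = 2.0000 bits/symbol


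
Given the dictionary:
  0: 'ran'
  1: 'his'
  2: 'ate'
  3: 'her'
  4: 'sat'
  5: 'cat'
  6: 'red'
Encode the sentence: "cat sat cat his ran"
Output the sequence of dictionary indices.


Look up each word in the dictionary:
  'cat' -> 5
  'sat' -> 4
  'cat' -> 5
  'his' -> 1
  'ran' -> 0

Encoded: [5, 4, 5, 1, 0]


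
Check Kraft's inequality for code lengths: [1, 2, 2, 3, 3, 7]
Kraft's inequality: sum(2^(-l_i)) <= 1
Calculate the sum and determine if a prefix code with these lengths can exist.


Sum = 2^(-1) + 2^(-2) + 2^(-2) + 2^(-3) + 2^(-3) + 2^(-7)
    = 0.5 + 0.25 + 0.25 + 0.125 + 0.125 + 0.0078125
    = 161/128 = 1.2578125
Since 1.2578125 > 1, Kraft's inequality is NOT satisfied.
A prefix code with these lengths CANNOT exist.

Kraft sum = 1.2578125. Not satisfied.


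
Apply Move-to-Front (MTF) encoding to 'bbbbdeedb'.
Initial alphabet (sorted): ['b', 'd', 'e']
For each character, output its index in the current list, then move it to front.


MTF encoding:
'b': index 0 in ['b', 'd', 'e'] -> ['b', 'd', 'e']
'b': index 0 in ['b', 'd', 'e'] -> ['b', 'd', 'e']
'b': index 0 in ['b', 'd', 'e'] -> ['b', 'd', 'e']
'b': index 0 in ['b', 'd', 'e'] -> ['b', 'd', 'e']
'd': index 1 in ['b', 'd', 'e'] -> ['d', 'b', 'e']
'e': index 2 in ['d', 'b', 'e'] -> ['e', 'd', 'b']
'e': index 0 in ['e', 'd', 'b'] -> ['e', 'd', 'b']
'd': index 1 in ['e', 'd', 'b'] -> ['d', 'e', 'b']
'b': index 2 in ['d', 'e', 'b'] -> ['b', 'd', 'e']


Output: [0, 0, 0, 0, 1, 2, 0, 1, 2]


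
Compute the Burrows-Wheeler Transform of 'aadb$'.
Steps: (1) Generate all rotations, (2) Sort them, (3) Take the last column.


Rotations (sorted):
  0: $aadb -> last char: b
  1: aadb$ -> last char: $
  2: adb$a -> last char: a
  3: b$aad -> last char: d
  4: db$aa -> last char: a


BWT = b$ada


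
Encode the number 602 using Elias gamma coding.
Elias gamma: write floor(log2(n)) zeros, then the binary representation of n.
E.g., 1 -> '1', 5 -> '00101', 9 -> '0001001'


num_bits = floor(log2(602)) + 1 = 10
leading_zeros = num_bits - 1 = 9
binary(602) = 1001011010

Elias gamma(602) = '000000000' + '1001011010' = 0000000001001011010 (19 bits)


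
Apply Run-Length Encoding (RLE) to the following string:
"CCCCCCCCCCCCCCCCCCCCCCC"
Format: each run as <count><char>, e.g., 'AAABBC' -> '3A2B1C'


Scanning runs left to right:
  i=0: run of 'C' x 23 -> '23C'

RLE = 23C


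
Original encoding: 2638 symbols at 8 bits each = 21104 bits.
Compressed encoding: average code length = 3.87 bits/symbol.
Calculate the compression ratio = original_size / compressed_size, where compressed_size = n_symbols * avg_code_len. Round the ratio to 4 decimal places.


original_size = n_symbols * orig_bits = 2638 * 8 = 21104 bits
compressed_size = n_symbols * avg_code_len = 2638 * 3.87 = 10209.06 bits
ratio = original_size / compressed_size = 21104 / 10209.06 = 2.0672

Compression ratio = 2.0672


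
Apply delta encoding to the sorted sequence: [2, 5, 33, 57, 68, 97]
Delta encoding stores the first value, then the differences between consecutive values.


First value: 2
Deltas:
  5 - 2 = 3
  33 - 5 = 28
  57 - 33 = 24
  68 - 57 = 11
  97 - 68 = 29


Delta encoded: [2, 3, 28, 24, 11, 29]


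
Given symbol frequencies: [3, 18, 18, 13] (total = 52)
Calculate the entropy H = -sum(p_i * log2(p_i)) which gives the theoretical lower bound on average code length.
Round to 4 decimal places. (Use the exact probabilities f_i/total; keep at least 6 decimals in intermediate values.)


Per-symbol terms -p_i * log2(p_i) with p_i = f_i/52:
  p = 3/52 = 0.057692: log2(p) = -4.115477, -p*log2(p) = 0.237431
  p = 18/52 = 0.346154: log2(p) = -1.530515, -p*log2(p) = 0.529794
  p = 18/52 = 0.346154: log2(p) = -1.530515, -p*log2(p) = 0.529794
  p = 13/52 = 0.250000: log2(p) = -2.000000, -p*log2(p) = 0.500000
H = 0.237431 + 0.529794 + 0.529794 + 0.500000 = 1.797019

H = 1.797 bits/symbol


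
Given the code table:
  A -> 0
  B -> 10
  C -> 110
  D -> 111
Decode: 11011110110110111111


Decoding:
110 -> C
111 -> D
10 -> B
110 -> C
110 -> C
111 -> D
111 -> D


Result: CDBCCDD


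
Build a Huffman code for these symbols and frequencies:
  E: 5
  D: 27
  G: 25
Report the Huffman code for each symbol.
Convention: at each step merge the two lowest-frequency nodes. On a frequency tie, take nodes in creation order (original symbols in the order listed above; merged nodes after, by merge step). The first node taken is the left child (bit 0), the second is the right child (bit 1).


Huffman tree construction:
Step 1: Merge E(5) + G(25) = 30
Step 2: Merge D(27) + (E+G)(30) = 57
Read each symbol's code off the tree from the root (left child = 0, right child = 1).

Codes:
  E: 10 (length 2)
  D: 0 (length 1)
  G: 11 (length 2)
Average code length: 87/57 = 1.5263 bits/symbol


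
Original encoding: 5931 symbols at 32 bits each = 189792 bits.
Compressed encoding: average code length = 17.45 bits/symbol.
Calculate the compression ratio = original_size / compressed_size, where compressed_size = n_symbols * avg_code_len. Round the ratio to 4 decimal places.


original_size = n_symbols * orig_bits = 5931 * 32 = 189792 bits
compressed_size = n_symbols * avg_code_len = 5931 * 17.45 = 103495.95 bits
ratio = original_size / compressed_size = 189792 / 103495.95 = 1.8338

Compression ratio = 1.8338


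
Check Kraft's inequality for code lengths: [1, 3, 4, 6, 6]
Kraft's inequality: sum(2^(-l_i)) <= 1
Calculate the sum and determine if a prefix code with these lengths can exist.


Sum = 2^(-1) + 2^(-3) + 2^(-4) + 2^(-6) + 2^(-6)
    = 0.5 + 0.125 + 0.0625 + 0.015625 + 0.015625
    = 46/64 = 0.71875
Since 0.71875 <= 1, Kraft's inequality IS satisfied.
A prefix code with these lengths CAN exist.

Kraft sum = 0.71875. Satisfied.


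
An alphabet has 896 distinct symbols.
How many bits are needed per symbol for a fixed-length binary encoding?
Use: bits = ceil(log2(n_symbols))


log2(896) = 9.8074
Bracket: 2^9 = 512 < 896 <= 2^10 = 1024
So ceil(log2(896)) = 10

bits = ceil(log2(896)) = ceil(9.8074) = 10 bits


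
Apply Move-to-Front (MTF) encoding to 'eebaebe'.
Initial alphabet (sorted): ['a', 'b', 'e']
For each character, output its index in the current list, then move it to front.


MTF encoding:
'e': index 2 in ['a', 'b', 'e'] -> ['e', 'a', 'b']
'e': index 0 in ['e', 'a', 'b'] -> ['e', 'a', 'b']
'b': index 2 in ['e', 'a', 'b'] -> ['b', 'e', 'a']
'a': index 2 in ['b', 'e', 'a'] -> ['a', 'b', 'e']
'e': index 2 in ['a', 'b', 'e'] -> ['e', 'a', 'b']
'b': index 2 in ['e', 'a', 'b'] -> ['b', 'e', 'a']
'e': index 1 in ['b', 'e', 'a'] -> ['e', 'b', 'a']


Output: [2, 0, 2, 2, 2, 2, 1]


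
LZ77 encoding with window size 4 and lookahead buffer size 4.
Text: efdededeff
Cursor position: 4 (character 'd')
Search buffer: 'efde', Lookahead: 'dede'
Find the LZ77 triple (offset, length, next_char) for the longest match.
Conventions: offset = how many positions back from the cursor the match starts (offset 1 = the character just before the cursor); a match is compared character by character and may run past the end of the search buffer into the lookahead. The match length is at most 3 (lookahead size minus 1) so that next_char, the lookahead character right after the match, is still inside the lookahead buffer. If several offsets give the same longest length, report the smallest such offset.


Try each offset into the search buffer:
  offset=1 (pos 3, char 'e'): match length 0
  offset=2 (pos 2, char 'd'): match length 3
  offset=3 (pos 1, char 'f'): match length 0
  offset=4 (pos 0, char 'e'): match length 0
Longest match has length 3 at offset 2.
next_char = character at position 4 + 3 = 7 -> 'e'

Best match: offset=2, length=3 (matching 'ded' starting at position 2)
LZ77 triple: (2, 3, 'e')


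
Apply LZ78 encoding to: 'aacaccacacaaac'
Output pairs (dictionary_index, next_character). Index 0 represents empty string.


LZ78 encoding steps:
Dictionary: {0: ''}
Step 1: w='' (idx 0), next='a' -> output (0, 'a'), add 'a' as idx 1
Step 2: w='a' (idx 1), next='c' -> output (1, 'c'), add 'ac' as idx 2
Step 3: w='ac' (idx 2), next='c' -> output (2, 'c'), add 'acc' as idx 3
Step 4: w='ac' (idx 2), next='a' -> output (2, 'a'), add 'aca' as idx 4
Step 5: w='' (idx 0), next='c' -> output (0, 'c'), add 'c' as idx 5
Step 6: w='a' (idx 1), next='a' -> output (1, 'a'), add 'aa' as idx 6
Step 7: w='ac' (idx 2), end of input -> output (2, '')


Encoded: [(0, 'a'), (1, 'c'), (2, 'c'), (2, 'a'), (0, 'c'), (1, 'a'), (2, '')]


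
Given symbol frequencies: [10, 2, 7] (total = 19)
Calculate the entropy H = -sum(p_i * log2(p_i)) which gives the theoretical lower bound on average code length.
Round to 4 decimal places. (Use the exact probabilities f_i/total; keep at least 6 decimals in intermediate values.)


Per-symbol terms -p_i * log2(p_i) with p_i = f_i/19:
  p = 10/19 = 0.526316: log2(p) = -0.925999, -p*log2(p) = 0.487368
  p = 2/19 = 0.105263: log2(p) = -3.247928, -p*log2(p) = 0.341887
  p = 7/19 = 0.368421: log2(p) = -1.440573, -p*log2(p) = 0.530737
H = 0.487368 + 0.341887 + 0.530737 = 1.359992

H = 1.36 bits/symbol


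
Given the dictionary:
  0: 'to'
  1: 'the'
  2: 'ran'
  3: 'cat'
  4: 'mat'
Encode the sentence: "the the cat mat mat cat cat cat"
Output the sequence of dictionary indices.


Look up each word in the dictionary:
  'the' -> 1
  'the' -> 1
  'cat' -> 3
  'mat' -> 4
  'mat' -> 4
  'cat' -> 3
  'cat' -> 3
  'cat' -> 3

Encoded: [1, 1, 3, 4, 4, 3, 3, 3]


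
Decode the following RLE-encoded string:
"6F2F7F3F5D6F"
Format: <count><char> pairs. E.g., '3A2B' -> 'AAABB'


Expanding each <count><char> pair:
  6F -> 'FFFFFF'
  2F -> 'FF'
  7F -> 'FFFFFFF'
  3F -> 'FFF'
  5D -> 'DDDDD'
  6F -> 'FFFFFF'

Decoded = FFFFFFFFFFFFFFFFFFDDDDDFFFFFF


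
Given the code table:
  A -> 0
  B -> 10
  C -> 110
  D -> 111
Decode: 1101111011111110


Decoding:
110 -> C
111 -> D
10 -> B
111 -> D
111 -> D
10 -> B


Result: CDBDDB


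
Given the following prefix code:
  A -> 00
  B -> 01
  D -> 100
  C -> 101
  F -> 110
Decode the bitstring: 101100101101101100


Decoding step by step:
Bits 101 -> C
Bits 100 -> D
Bits 101 -> C
Bits 101 -> C
Bits 101 -> C
Bits 100 -> D


Decoded message: CDCCCD


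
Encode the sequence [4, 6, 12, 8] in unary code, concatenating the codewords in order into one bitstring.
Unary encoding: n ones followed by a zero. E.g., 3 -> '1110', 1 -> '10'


Encode each number as n ones followed by a terminating 0:
  4 -> 11110 (5 bits)
  6 -> 1111110 (7 bits)
  12 -> 1111111111110 (13 bits)
  8 -> 111111110 (9 bits)
Total length = 5 + 7 + 13 + 9 = 34 bits.

Unary([4, 6, 12, 8]) = 1111011111101111111111110111111110 (34 bits)


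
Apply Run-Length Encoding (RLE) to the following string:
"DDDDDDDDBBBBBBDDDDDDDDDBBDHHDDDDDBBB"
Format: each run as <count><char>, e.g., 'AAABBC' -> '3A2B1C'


Scanning runs left to right:
  i=0: run of 'D' x 8 -> '8D'
  i=8: run of 'B' x 6 -> '6B'
  i=14: run of 'D' x 9 -> '9D'
  i=23: run of 'B' x 2 -> '2B'
  i=25: run of 'D' x 1 -> '1D'
  i=26: run of 'H' x 2 -> '2H'
  i=28: run of 'D' x 5 -> '5D'
  i=33: run of 'B' x 3 -> '3B'

RLE = 8D6B9D2B1D2H5D3B


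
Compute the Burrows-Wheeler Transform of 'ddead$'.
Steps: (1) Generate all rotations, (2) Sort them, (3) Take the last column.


Rotations (sorted):
  0: $ddead -> last char: d
  1: ad$dde -> last char: e
  2: d$ddea -> last char: a
  3: ddead$ -> last char: $
  4: dead$d -> last char: d
  5: ead$dd -> last char: d


BWT = dea$dd


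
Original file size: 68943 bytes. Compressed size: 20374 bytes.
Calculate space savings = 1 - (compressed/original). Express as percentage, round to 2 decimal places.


ratio = compressed/original = 20374/68943 = 0.295519
savings = 1 - ratio = 1 - 0.295519 = 0.704481
as a percentage: 0.704481 * 100 = 70.45%

Space savings = 1 - 20374/68943 = 70.45%


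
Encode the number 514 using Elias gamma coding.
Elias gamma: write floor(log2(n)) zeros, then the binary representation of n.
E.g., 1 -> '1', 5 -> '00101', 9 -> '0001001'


num_bits = floor(log2(514)) + 1 = 10
leading_zeros = num_bits - 1 = 9
binary(514) = 1000000010

Elias gamma(514) = '000000000' + '1000000010' = 0000000001000000010 (19 bits)


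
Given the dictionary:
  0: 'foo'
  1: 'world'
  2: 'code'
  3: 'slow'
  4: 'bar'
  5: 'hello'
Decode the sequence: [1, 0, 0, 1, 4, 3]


Look up each index in the dictionary:
  1 -> 'world'
  0 -> 'foo'
  0 -> 'foo'
  1 -> 'world'
  4 -> 'bar'
  3 -> 'slow'

Decoded: "world foo foo world bar slow"


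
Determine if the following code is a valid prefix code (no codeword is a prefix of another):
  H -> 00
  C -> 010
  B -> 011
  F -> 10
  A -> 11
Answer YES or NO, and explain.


Checking each pair (does one codeword prefix another?):
  H='00' vs C='010': no prefix
  H='00' vs B='011': no prefix
  H='00' vs F='10': no prefix
  H='00' vs A='11': no prefix
  C='010' vs H='00': no prefix
  C='010' vs B='011': no prefix
  C='010' vs F='10': no prefix
  C='010' vs A='11': no prefix
  B='011' vs H='00': no prefix
  B='011' vs C='010': no prefix
  B='011' vs F='10': no prefix
  B='011' vs A='11': no prefix
  F='10' vs H='00': no prefix
  F='10' vs C='010': no prefix
  F='10' vs B='011': no prefix
  F='10' vs A='11': no prefix
  A='11' vs H='00': no prefix
  A='11' vs C='010': no prefix
  A='11' vs B='011': no prefix
  A='11' vs F='10': no prefix
No violation found over all pairs.

YES -- this is a valid prefix code. No codeword is a prefix of any other codeword.


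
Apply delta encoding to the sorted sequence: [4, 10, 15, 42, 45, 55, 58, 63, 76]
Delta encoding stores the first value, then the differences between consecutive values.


First value: 4
Deltas:
  10 - 4 = 6
  15 - 10 = 5
  42 - 15 = 27
  45 - 42 = 3
  55 - 45 = 10
  58 - 55 = 3
  63 - 58 = 5
  76 - 63 = 13


Delta encoded: [4, 6, 5, 27, 3, 10, 3, 5, 13]


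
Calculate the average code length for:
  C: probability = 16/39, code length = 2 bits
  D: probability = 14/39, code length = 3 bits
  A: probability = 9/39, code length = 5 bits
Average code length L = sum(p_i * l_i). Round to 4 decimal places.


Weighted contributions p_i * l_i:
  C: (16/39) * 2 = 32/39
  D: (14/39) * 3 = 42/39
  A: (9/39) * 5 = 45/39
Sum = (32 + 42 + 45)/39 = 119/39

L = 119/39 = 3.0513 bits/symbol


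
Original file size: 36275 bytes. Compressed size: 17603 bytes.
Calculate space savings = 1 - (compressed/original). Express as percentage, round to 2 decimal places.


ratio = compressed/original = 17603/36275 = 0.485265
savings = 1 - ratio = 1 - 0.485265 = 0.514735
as a percentage: 0.514735 * 100 = 51.47%

Space savings = 1 - 17603/36275 = 51.47%


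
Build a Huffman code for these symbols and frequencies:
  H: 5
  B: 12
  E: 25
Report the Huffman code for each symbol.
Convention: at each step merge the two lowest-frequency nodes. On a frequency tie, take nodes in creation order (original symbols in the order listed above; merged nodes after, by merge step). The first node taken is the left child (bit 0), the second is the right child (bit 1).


Huffman tree construction:
Step 1: Merge H(5) + B(12) = 17
Step 2: Merge (H+B)(17) + E(25) = 42
Read each symbol's code off the tree from the root (left child = 0, right child = 1).

Codes:
  H: 00 (length 2)
  B: 01 (length 2)
  E: 1 (length 1)
Average code length: 59/42 = 1.4048 bits/symbol


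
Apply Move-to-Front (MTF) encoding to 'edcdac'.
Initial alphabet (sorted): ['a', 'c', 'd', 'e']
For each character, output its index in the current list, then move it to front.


MTF encoding:
'e': index 3 in ['a', 'c', 'd', 'e'] -> ['e', 'a', 'c', 'd']
'd': index 3 in ['e', 'a', 'c', 'd'] -> ['d', 'e', 'a', 'c']
'c': index 3 in ['d', 'e', 'a', 'c'] -> ['c', 'd', 'e', 'a']
'd': index 1 in ['c', 'd', 'e', 'a'] -> ['d', 'c', 'e', 'a']
'a': index 3 in ['d', 'c', 'e', 'a'] -> ['a', 'd', 'c', 'e']
'c': index 2 in ['a', 'd', 'c', 'e'] -> ['c', 'a', 'd', 'e']


Output: [3, 3, 3, 1, 3, 2]


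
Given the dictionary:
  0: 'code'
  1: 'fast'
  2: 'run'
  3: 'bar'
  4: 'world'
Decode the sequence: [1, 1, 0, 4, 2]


Look up each index in the dictionary:
  1 -> 'fast'
  1 -> 'fast'
  0 -> 'code'
  4 -> 'world'
  2 -> 'run'

Decoded: "fast fast code world run"


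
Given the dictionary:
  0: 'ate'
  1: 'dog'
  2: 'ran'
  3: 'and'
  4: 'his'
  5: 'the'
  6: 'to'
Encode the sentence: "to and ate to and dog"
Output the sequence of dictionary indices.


Look up each word in the dictionary:
  'to' -> 6
  'and' -> 3
  'ate' -> 0
  'to' -> 6
  'and' -> 3
  'dog' -> 1

Encoded: [6, 3, 0, 6, 3, 1]


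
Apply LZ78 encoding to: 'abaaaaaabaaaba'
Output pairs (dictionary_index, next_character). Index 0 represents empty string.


LZ78 encoding steps:
Dictionary: {0: ''}
Step 1: w='' (idx 0), next='a' -> output (0, 'a'), add 'a' as idx 1
Step 2: w='' (idx 0), next='b' -> output (0, 'b'), add 'b' as idx 2
Step 3: w='a' (idx 1), next='a' -> output (1, 'a'), add 'aa' as idx 3
Step 4: w='aa' (idx 3), next='a' -> output (3, 'a'), add 'aaa' as idx 4
Step 5: w='a' (idx 1), next='b' -> output (1, 'b'), add 'ab' as idx 5
Step 6: w='aaa' (idx 4), next='b' -> output (4, 'b'), add 'aaab' as idx 6
Step 7: w='a' (idx 1), end of input -> output (1, '')


Encoded: [(0, 'a'), (0, 'b'), (1, 'a'), (3, 'a'), (1, 'b'), (4, 'b'), (1, '')]
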